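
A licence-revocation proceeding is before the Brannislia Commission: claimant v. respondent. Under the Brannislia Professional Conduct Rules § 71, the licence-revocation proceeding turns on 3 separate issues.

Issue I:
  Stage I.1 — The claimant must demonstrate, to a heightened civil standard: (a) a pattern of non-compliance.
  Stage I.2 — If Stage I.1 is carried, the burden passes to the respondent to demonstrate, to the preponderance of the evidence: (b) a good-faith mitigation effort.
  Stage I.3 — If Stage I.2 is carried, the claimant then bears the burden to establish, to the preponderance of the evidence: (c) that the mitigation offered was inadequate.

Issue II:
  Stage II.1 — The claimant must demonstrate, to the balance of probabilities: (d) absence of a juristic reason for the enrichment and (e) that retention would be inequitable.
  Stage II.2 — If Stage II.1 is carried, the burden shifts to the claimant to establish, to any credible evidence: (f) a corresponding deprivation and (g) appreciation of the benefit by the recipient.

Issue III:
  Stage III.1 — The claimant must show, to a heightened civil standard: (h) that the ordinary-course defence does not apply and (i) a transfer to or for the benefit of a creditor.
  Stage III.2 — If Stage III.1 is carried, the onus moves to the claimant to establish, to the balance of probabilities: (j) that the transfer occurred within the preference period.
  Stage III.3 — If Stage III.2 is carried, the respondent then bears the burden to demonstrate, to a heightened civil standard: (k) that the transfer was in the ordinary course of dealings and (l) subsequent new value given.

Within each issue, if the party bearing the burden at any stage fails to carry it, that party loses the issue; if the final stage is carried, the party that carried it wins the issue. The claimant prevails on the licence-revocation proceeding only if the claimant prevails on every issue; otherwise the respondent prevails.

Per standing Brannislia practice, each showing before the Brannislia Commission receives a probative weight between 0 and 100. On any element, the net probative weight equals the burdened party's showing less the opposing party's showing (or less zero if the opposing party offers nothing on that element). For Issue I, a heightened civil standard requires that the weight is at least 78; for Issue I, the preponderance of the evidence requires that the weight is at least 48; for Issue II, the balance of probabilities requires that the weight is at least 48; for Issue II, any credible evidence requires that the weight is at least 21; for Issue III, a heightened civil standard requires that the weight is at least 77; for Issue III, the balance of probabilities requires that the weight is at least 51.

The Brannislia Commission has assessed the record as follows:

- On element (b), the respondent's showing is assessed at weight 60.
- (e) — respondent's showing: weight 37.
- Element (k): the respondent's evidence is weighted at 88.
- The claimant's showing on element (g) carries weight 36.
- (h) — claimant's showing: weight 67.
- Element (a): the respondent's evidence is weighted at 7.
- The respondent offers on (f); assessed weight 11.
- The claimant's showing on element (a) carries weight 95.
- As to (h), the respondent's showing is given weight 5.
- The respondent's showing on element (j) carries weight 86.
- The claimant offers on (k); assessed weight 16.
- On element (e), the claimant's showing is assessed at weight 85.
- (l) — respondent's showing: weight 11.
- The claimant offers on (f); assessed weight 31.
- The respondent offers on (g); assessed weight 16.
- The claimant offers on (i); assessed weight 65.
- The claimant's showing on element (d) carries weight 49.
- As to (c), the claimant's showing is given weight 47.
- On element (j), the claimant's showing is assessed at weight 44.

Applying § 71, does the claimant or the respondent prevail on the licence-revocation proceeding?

respondent

— Issue I —
Stage I.1 — burden on claimant; standard: a heightened civil standard (weight is at least 78).
    (a): 95 − 7 = 88 ≥ 78 [met]
  All elements met. The burden passes to the respondent.
Stage I.2 — burden on respondent; standard: the preponderance of the evidence (weight is at least 48).
    (b): 60 ≥ 48 [met]
  All elements met. The burden passes to the claimant.
Stage I.3 — burden on claimant; standard: the preponderance of the evidence (weight is at least 48).
    (c): 47 < 48 [not met]
  Not every element is met, so the claimant fails to carry Stage I.3.
The respondent prevails on this issue.
— Issue II —
Stage II.1 — burden on claimant; standard: the balance of probabilities (weight is at least 48).
    (d): 49 ≥ 48 [met]
    (e): 85 − 37 = 48 ≥ 48 [met]
  Stage II.1 is satisfied; the claimant continues to bear the burden.
Stage II.2 — burden on claimant; standard: any credible evidence (weight is at least 21).
    (f): 31 − 11 = 20 < 21 [not met]
    (g): 36 − 16 = 20 < 21 [not met]
  Not every element is met, so the claimant fails to carry Stage II.2.
The respondent prevails on this issue.
— Issue III —
At Stage III.1 the claimant must meet a heightened civil standard (weight is at least 77): on (h) the weight is 67 less the opposing 5 gives net 62, which does not reach 77, so (h) does not meet the standard; on (i) the weight is 65, < 77, so (i) does not meet the standard.
  Not every element is met, so the claimant fails to carry Stage III.1.
The analysis ends at Stage III.1; the respondent prevails on this issue.
Per-issue: Issue I → respondent; Issue II → respondent; Issue III → respondent. The claimant must prevail on every issue; overall, the respondent prevails.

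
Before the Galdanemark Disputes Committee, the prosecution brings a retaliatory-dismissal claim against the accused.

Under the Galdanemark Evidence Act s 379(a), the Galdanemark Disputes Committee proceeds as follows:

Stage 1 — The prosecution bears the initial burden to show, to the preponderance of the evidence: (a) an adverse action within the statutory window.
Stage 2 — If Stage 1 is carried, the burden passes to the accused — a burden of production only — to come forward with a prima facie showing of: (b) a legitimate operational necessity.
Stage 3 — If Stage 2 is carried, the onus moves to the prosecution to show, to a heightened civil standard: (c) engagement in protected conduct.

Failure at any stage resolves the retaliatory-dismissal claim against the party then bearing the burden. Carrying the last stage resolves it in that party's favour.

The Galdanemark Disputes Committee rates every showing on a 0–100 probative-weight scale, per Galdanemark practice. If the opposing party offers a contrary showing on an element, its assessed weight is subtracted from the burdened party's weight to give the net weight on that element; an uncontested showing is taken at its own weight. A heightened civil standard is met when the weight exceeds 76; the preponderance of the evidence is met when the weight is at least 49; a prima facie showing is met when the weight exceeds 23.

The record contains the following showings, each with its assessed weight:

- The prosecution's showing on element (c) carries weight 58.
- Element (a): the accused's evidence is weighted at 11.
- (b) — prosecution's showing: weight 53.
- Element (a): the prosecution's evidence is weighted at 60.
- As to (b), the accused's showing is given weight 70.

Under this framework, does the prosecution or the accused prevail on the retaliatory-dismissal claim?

Stage 1 (prosecution, the preponderance of the evidence, weight is at least 49): (a) net 60−11=49 ≥ 49 — meets.
  Stage 1 is satisfied; the onus moves to the accused.
Stage 2 (accused, a prima facie showing, weight exceeds 23): (b) net 70−53=17 ≤ 23 — fails.
  Not every element is met, so the accused fails to carry Stage 2.
The analysis ends at Stage 2; the prosecution prevails.

prosecution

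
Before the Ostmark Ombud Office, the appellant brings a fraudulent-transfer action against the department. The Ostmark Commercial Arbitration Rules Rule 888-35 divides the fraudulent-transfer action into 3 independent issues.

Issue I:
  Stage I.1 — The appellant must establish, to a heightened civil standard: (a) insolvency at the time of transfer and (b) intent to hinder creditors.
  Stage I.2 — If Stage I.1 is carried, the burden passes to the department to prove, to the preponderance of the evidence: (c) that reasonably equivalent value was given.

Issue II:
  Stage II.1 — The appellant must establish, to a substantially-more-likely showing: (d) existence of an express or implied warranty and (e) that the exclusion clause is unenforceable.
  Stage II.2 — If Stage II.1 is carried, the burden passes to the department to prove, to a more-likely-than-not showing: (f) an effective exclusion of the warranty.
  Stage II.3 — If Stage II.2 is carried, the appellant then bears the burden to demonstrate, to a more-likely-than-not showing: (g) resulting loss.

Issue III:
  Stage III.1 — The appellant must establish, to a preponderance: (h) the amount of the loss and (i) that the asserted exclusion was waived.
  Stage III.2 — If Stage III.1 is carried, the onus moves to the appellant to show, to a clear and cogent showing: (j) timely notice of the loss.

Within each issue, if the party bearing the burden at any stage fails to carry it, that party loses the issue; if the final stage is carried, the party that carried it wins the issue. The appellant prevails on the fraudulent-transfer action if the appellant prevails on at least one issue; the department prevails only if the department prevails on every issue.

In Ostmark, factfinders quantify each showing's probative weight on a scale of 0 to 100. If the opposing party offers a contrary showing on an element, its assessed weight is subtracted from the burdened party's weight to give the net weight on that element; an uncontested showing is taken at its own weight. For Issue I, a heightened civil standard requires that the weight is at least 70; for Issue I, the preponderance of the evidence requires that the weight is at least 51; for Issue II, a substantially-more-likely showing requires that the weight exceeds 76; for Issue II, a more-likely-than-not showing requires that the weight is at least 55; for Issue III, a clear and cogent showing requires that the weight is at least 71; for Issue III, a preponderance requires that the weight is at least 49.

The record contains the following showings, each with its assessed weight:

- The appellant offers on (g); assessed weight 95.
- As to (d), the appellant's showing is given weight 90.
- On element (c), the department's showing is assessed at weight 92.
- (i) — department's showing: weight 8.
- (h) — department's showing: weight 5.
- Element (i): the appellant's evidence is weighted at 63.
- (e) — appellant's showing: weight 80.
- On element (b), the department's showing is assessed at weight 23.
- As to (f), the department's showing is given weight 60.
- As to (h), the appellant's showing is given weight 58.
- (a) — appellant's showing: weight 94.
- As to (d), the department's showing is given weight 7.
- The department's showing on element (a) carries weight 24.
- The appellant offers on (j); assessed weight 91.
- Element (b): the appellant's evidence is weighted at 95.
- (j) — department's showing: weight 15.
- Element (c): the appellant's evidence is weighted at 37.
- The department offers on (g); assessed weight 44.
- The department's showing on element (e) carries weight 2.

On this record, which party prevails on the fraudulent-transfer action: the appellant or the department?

— Issue I —
At Stage I.1 the appellant must meet a heightened civil standard (weight is at least 70): on (a) the weight is 94 less the opposing 24 gives net 70, which does reach 70, so (a) meets the standard; on (b) the weight is 95 less the opposing 23 gives net 72, which does reach 70, so (b) meets the standard.
  Stage I.1 is satisfied; the onus moves to the department.
At Stage I.2 the department must meet the preponderance of the evidence (weight is at least 51): on (c) the weight is 92 less the opposing 37 gives net 55, ≥ 51, so (c) meets the standard.
  Stage I.2 carried; the final stage is satisfied.
With every stage satisfied, the department prevails on this issue.
— Issue II —
Stage II.1 — burden on appellant; standard: a substantially-more-likely showing (weight exceeds 76).
    (d): 90 − 7 = 83 > 76 [met]
    (e): 80 − 2 = 78 > 76 [met]
  All elements met. The burden passes to the department.
Stage II.2 — burden on department; standard: a more-likely-than-not showing (weight is at least 55).
    (f): 60 ≥ 55 [met]
  All elements met. The burden passes to the appellant.
Stage II.3 — burden on appellant; standard: a more-likely-than-not showing (weight is at least 55).
    (g): 95 − 44 = 51 < 55 [not met]
  Stage II.3 not carried; the appellant fails its burden.
So the department prevails on this issue.
— Issue III —
At Stage III.1 the appellant must meet a preponderance (weight is at least 49): on (h) the weight is 58 less the opposing 5 gives net 53, which does reach 49, so (h) meets the standard; on (i) the weight is 63 less the opposing 8 gives net 55, ≥ 49, so (i) meets the standard.
  Stage III.1 carried; the burden remains with the appellant.
At Stage III.2 the appellant must meet a clear and cogent showing (weight is at least 71): on (j) the weight is 91 less the opposing 15 gives net 76, ≥ 71, so (j) meets the standard.
  All elements met at the final stage.
All stages carried — the appellant prevails on this issue.
Per-issue: Issue I → department; Issue II → department; Issue III → appellant. The appellant must prevail on at least one issue; overall, the appellant prevails.

appellant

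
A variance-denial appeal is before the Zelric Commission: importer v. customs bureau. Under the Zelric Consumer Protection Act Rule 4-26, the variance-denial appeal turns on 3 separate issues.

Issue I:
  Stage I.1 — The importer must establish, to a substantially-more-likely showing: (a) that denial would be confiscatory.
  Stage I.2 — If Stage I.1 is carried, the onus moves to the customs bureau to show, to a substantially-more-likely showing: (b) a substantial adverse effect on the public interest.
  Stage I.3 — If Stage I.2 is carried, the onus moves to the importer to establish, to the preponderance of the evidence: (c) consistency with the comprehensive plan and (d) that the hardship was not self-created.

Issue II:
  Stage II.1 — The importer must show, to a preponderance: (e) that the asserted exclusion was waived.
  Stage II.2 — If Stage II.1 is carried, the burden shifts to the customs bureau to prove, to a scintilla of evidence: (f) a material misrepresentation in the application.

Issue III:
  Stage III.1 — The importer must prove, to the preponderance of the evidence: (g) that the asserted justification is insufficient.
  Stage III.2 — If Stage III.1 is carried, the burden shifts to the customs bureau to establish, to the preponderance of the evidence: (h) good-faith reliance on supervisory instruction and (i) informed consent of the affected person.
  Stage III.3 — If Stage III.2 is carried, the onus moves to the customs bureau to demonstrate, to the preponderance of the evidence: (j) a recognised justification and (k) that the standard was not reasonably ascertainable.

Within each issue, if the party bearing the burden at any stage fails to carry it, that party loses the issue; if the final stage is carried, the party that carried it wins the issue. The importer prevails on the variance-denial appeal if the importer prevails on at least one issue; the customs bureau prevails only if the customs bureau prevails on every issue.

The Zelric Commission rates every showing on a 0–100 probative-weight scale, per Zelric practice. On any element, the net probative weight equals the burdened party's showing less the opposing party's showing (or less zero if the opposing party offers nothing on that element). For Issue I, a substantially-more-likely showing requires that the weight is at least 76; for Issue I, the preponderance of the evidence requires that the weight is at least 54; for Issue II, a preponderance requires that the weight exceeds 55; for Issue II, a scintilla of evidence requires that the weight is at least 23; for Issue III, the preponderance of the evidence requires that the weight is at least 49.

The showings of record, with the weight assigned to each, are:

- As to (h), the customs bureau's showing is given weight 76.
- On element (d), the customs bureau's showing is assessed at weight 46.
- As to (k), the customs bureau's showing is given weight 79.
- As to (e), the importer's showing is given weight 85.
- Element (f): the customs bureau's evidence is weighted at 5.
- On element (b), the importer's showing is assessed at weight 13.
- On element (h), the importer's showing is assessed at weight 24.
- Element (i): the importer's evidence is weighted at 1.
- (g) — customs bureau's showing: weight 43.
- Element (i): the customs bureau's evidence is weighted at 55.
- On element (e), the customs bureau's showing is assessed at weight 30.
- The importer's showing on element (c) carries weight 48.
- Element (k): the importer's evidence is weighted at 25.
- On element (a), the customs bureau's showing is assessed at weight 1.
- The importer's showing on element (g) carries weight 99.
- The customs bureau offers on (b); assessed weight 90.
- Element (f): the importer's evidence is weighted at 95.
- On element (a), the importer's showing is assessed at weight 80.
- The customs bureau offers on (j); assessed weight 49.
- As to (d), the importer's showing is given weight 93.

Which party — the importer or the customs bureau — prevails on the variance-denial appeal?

customs bureau

— Issue I —
Stage I.1 (importer, a substantially-more-likely showing, weight is at least 76): (a) net 80−1=79 ≥ 76 — meets.
  All elements met. The burden passes to the customs bureau.
Stage I.2 (customs bureau, a substantially-more-likely showing, weight is at least 76): (b) net 90−13=77 ≥ 76 — meets.
  The customs bureau carries Stage I.2; the importer now bears the burden.
Stage I.3 (importer, the preponderance of the evidence, weight is at least 54): (c) 48 < 54 — fails; (d) net 93−46=47 < 54 — fails.
  Not every element is met, so the importer fails to carry Stage I.3.
So the customs bureau prevails on this issue.
— Issue II —
Stage II.1 — burden on importer; standard: a preponderance (weight exceeds 55).
    (e): 85 − 30 = 55 ≤ 55 [not met]
  The importer does not carry Stage II.1.
The customs bureau prevails on this issue.
— Issue III —
Stage III.1 (importer, the preponderance of the evidence, weight is at least 49): (g) net 99−43=56 ≥ 49 — meets.
  The importer carries Stage III.1; the customs bureau now bears the burden.
Stage III.2 (customs bureau, the preponderance of the evidence, weight is at least 49): (h) net 76−24=52 ≥ 49 — meets; (i) net 55−1=54 ≥ 49 — meets.
  All elements met. The customs bureau retains the burden for Stage III.3.
Stage III.3 (customs bureau, the preponderance of the evidence, weight is at least 49): (j) 49 ≥ 49 — meets; (k) net 79−25=54 ≥ 49 — meets.
  The customs bureau carries the last stage.
All stages carried — the customs bureau prevails on this issue.
Per-issue: Issue I → customs bureau; Issue II → customs bureau; Issue III → customs bureau. The importer must prevail on at least one issue; overall, the customs bureau prevails.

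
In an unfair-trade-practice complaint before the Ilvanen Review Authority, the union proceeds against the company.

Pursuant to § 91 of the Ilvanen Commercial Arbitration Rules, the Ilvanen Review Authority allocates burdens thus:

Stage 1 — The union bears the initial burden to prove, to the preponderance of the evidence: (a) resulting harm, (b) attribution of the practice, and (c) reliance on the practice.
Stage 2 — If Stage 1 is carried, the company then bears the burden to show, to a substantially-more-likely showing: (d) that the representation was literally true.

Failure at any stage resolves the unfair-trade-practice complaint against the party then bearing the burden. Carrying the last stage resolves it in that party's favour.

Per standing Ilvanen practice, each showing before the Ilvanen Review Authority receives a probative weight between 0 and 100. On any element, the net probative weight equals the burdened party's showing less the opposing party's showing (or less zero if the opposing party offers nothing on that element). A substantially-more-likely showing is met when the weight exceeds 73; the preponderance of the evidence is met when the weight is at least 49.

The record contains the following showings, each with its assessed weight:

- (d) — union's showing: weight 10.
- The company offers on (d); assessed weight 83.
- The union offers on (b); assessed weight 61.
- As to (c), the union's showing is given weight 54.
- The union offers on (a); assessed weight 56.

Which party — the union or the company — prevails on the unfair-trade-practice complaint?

union

At Stage 1 the union must meet the preponderance of the evidence (weight is at least 49): on (a) the weight is 56, ≥ 49, so (a) meets the standard; on (b) the weight is 61, which does reach 49, so (b) meets the standard; on (c) the weight is 54, which does reach 49, so (c) meets the standard.
  Stage 1 carried; the burden shifts to the company.
At Stage 2 the company must meet a substantially-more-likely showing (weight exceeds 73): on (d) the weight is 83 less the opposing 10 gives net 73, ≤ 73, so (d) does not meet the standard.
  The company does not carry Stage 2.
So the union prevails.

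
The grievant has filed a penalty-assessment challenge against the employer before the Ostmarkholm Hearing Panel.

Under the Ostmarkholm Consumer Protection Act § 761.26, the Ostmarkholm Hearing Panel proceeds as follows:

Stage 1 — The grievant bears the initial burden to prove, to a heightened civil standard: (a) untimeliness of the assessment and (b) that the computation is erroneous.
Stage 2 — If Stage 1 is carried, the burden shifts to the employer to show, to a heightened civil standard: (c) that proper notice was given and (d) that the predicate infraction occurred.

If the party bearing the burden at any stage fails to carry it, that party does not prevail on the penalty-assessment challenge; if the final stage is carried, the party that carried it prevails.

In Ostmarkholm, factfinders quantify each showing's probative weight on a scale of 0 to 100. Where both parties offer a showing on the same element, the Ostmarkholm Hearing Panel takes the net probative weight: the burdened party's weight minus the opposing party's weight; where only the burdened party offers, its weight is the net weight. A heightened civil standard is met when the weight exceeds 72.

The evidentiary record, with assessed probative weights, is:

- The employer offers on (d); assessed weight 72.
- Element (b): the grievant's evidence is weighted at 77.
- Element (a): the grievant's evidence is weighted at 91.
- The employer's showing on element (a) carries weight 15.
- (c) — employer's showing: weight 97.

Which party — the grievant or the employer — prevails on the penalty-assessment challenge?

grievant

Stage 1 (grievant, a heightened civil standard, weight exceeds 72): (a) net 91−15=76 > 72 — meets; (b) 77 > 72 — meets.
  The grievant carries Stage 1; the employer now bears the burden.
Stage 2 (employer, a heightened civil standard, weight exceeds 72): (c) 97 > 72 — meets; (d) 72 ≤ 72 — fails.
  Not every element is met, so the employer fails to carry Stage 2.
The grievant prevails.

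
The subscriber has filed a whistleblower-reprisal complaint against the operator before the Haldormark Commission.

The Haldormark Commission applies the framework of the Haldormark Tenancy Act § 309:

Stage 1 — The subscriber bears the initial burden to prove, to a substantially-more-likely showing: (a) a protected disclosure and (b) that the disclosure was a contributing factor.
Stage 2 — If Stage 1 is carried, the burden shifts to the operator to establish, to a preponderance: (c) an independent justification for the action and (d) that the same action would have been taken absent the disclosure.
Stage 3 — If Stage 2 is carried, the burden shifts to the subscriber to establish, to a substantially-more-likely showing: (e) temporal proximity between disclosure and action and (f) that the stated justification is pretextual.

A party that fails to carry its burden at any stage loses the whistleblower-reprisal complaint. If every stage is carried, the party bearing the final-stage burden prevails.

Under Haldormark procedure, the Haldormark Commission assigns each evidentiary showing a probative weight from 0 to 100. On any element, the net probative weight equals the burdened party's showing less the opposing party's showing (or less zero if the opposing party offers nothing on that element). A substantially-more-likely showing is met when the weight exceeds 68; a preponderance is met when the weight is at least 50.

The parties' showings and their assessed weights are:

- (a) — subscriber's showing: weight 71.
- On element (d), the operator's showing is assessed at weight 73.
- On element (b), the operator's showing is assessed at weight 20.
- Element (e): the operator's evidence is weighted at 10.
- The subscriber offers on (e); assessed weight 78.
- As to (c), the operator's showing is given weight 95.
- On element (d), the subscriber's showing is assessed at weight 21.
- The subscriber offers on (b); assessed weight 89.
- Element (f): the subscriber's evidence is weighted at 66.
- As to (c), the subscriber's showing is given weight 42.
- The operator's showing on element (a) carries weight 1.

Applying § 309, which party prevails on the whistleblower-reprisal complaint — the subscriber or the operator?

operator

At Stage 1 the subscriber must meet a substantially-more-likely showing (weight exceeds 68): on (a) the weight is 71 less the opposing 1 gives net 70, which does exceed 68, so (a) meets the standard; on (b) the weight is 89 less the opposing 20 gives net 69, which does exceed 68, so (b) meets the standard.
  All elements met. The burden passes to the operator.
At Stage 2 the operator must meet a preponderance (weight is at least 50): on (c) the weight is 95 less the opposing 42 gives net 53, which does reach 50, so (c) meets the standard; on (d) the weight is 73 less the opposing 21 gives net 52, which does reach 50, so (d) meets the standard.
  The operator carries Stage 2; the subscriber now bears the burden.
At Stage 3 the subscriber must meet a substantially-more-likely showing (weight exceeds 68): on (e) the weight is 78 less the opposing 10 gives net 68, ≤ 68, so (e) does not meet the standard; on (f) the weight is 66, which does not exceed 68, so (f) does not meet the standard.
  The subscriber does not carry Stage 3.
So the operator prevails.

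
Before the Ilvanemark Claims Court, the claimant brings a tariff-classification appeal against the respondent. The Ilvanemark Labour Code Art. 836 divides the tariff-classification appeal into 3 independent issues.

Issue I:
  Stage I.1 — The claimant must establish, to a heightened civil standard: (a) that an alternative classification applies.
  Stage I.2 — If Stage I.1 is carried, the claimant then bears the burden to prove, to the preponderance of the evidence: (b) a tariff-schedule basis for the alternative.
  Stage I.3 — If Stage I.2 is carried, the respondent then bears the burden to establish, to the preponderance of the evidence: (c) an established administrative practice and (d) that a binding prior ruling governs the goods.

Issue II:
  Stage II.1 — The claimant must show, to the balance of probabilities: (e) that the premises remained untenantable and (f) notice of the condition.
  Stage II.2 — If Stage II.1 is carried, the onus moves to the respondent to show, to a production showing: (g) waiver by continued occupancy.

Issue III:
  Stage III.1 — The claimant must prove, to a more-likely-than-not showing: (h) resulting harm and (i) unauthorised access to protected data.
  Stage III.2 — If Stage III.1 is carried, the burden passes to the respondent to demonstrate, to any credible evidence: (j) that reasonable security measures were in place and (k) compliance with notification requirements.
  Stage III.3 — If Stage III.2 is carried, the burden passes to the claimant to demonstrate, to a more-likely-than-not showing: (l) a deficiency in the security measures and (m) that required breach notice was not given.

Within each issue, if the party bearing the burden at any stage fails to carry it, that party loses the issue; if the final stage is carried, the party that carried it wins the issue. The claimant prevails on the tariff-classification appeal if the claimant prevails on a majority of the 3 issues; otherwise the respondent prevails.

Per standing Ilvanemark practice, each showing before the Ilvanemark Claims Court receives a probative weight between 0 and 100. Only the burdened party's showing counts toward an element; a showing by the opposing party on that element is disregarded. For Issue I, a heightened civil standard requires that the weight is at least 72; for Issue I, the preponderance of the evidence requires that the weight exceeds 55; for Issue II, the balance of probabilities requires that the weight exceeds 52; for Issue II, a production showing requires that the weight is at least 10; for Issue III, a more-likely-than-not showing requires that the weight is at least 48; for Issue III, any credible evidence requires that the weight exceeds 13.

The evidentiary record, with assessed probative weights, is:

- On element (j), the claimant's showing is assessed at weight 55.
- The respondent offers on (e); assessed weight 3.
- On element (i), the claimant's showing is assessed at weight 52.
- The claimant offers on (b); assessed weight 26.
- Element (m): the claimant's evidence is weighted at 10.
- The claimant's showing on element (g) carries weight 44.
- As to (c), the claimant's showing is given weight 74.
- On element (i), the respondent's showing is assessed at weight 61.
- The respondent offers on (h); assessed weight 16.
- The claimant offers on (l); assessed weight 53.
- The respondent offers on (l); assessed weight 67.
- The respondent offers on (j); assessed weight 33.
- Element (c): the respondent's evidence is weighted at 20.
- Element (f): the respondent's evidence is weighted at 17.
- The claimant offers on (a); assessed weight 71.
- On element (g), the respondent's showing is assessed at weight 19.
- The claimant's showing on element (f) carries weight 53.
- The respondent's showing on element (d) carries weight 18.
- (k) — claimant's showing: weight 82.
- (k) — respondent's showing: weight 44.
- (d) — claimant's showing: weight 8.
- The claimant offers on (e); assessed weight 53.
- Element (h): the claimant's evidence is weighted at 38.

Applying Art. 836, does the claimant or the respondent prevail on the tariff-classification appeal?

— Issue I —
Stage I.1 — burden on claimant; standard: a heightened civil standard (weight is at least 72).
    (a): 71 < 72 [not met]
  Not every element is met, so the claimant fails to carry Stage I.1.
The respondent prevails on this issue.
— Issue II —
Stage II.1 (claimant, the balance of probabilities, weight exceeds 52): (e) 53 (respondent's 3 disregarded) > 52 — meets; (f) 53 (respondent's 17 disregarded) > 52 — meets.
  Stage II.1 carried; the burden shifts to the respondent.
Stage II.2 (respondent, a production showing, weight is at least 10): (g) 19 (claimant's 44 disregarded) ≥ 10 — meets.
  Stage II.2 carried; the final stage is satisfied.
All stages carried — the respondent prevails on this issue.
— Issue III —
Stage III.1 — burden on claimant; standard: a more-likely-than-not showing (weight is at least 48).
    (h): 38 (respondent's 16 disregarded) < 48 [not met]
    (i): 52 (respondent's 61 disregarded) ≥ 48 [met]
  Not every element is met, so the claimant fails to carry Stage III.1.
The analysis ends at Stage III.1; the respondent prevails on this issue.
Per-issue: Issue I → respondent; Issue II → respondent; Issue III → respondent. The claimant must prevail on a majority of issues; overall, the respondent prevails.

respondent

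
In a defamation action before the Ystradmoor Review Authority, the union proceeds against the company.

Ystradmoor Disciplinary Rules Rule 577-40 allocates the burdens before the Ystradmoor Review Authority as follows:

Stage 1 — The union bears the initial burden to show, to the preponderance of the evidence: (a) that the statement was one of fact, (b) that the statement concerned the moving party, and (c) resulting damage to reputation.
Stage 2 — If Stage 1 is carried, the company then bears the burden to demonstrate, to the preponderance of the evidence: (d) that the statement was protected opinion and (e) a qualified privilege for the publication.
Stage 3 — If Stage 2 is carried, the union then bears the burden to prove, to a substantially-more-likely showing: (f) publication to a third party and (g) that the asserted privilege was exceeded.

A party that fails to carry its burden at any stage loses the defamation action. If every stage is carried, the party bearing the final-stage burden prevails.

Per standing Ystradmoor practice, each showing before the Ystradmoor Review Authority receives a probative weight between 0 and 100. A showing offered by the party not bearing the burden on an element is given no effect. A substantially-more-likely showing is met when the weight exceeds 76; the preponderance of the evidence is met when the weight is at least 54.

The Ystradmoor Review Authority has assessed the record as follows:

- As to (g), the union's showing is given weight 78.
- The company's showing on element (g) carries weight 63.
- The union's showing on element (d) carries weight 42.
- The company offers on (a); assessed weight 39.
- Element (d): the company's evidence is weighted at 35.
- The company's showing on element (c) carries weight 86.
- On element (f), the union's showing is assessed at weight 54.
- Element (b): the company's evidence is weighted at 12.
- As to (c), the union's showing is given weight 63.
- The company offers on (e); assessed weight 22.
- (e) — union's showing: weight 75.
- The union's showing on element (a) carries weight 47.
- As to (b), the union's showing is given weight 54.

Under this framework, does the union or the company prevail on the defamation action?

Stage 1 (union, the preponderance of the evidence, weight is at least 54): (a) 47 (company's 39 disregarded) < 54 — fails; (b) 54 (company's 12 disregarded) ≥ 54 — meets; (c) 63 (company's 86 disregarded) ≥ 54 — meets.
  Stage 1 not carried; the union fails its burden.
So the company prevails.

company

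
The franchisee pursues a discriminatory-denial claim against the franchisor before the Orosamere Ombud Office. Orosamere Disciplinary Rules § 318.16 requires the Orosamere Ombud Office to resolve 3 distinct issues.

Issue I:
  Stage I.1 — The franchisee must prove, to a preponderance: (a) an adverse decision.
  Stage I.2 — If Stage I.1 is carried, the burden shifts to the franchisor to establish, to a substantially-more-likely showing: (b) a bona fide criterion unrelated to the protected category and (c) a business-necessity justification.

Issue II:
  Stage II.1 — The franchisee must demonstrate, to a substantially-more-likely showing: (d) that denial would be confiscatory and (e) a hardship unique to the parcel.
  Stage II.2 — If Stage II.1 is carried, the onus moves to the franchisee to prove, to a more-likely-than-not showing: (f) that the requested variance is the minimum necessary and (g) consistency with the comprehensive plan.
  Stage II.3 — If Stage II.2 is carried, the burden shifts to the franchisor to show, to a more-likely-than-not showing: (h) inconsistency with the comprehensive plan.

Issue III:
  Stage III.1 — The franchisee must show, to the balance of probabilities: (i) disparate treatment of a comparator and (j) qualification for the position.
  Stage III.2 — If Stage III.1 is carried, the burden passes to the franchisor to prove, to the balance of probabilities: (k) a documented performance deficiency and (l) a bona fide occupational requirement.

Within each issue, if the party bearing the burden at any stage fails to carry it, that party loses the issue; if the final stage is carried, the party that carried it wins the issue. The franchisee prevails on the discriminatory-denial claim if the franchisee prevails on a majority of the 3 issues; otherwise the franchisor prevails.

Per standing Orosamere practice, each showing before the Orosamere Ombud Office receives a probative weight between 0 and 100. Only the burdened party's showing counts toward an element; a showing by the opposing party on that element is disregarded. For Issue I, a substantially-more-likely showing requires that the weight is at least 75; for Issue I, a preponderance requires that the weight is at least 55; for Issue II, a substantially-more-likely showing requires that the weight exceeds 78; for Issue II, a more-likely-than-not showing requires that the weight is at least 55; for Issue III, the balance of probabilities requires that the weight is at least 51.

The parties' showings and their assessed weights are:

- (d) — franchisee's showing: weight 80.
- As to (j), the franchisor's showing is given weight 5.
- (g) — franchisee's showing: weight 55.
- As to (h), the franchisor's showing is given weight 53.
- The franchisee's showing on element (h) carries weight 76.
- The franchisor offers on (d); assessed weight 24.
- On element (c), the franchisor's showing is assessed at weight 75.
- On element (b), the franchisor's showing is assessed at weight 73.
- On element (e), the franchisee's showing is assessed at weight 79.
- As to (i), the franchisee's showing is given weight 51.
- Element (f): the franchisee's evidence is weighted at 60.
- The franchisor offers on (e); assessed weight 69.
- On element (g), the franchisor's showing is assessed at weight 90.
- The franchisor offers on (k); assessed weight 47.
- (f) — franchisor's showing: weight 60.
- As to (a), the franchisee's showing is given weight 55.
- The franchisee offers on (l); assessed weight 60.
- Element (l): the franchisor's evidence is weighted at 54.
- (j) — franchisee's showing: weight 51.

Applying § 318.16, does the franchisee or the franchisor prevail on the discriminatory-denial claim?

franchisee

— Issue I —
Stage I.1 (franchisee, a preponderance, weight is at least 55): (a) 55 ≥ 55 — meets.
  Stage I.1 is satisfied; the onus moves to the franchisor.
Stage I.2 (franchisor, a substantially-more-likely showing, weight is at least 75): (b) 73 < 75 — fails; (c) 75 ≥ 75 — meets.
  Stage I.2 not carried; the franchisor fails its burden.
The franchisee prevails on this issue.
— Issue II —
At Stage II.1 the franchisee must meet a substantially-more-likely showing (weight exceeds 78): on (d) the weight is 80 (the franchisor's 24 is given no effect), which does exceed 78, so (d) meets the standard; on (e) the weight is 79 (the franchisor's 69 is given no effect), which does exceed 78, so (e) meets the standard.
  Stage II.1 carried; the burden remains with the franchisee.
At Stage II.2 the franchisee must meet a more-likely-than-not showing (weight is at least 55): on (f) the weight is 60 (the franchisor's 60 is given no effect), ≥ 55, so (f) meets the standard; on (g) the weight is 55 (the franchisor's 90 is given no effect), which does reach 55, so (g) meets the standard.
  All elements met. The burden passes to the franchisor.
At Stage II.3 the franchisor must meet a more-likely-than-not showing (weight is at least 55): on (h) the weight is 53 (the franchisee's 76 is given no effect), < 55, so (h) does not meet the standard.
  Not every element is met, so the franchisor fails to carry Stage II.3.
So the franchisee prevails on this issue.
— Issue III —
At Stage III.1 the franchisee must meet the balance of probabilities (weight is at least 51): on (i) the weight is 51, ≥ 51, so (i) meets the standard; on (j) the weight is 51 (the franchisor's 5 is given no effect), which does reach 51, so (j) meets the standard.
  Stage III.1 carried; the burden shifts to the franchisor.
At Stage III.2 the franchisor must meet the balance of probabilities (weight is at least 51): on (k) the weight is 47, which does not reach 51, so (k) does not meet the standard; on (l) the weight is 54 (the franchisee's 60 is given no effect), which does reach 51, so (l) meets the standard.
  The franchisor does not carry Stage III.2.
The franchisee prevails on this issue.
Per-issue: Issue I → franchisee; Issue II → franchisee; Issue III → franchisee. The franchisee must prevail on a majority of issues; overall, the franchisee prevails.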